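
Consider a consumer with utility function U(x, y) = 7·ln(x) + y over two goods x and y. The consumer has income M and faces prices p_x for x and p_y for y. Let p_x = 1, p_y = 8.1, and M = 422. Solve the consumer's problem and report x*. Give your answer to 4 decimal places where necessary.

x* = 56.7

So x*(p_x,p_y) = 7·p_y/p_x, independent of income; and y* = (M − 7·p_y)/p_y.
At the given prices: x* = 7·8.1/1 = 56.7.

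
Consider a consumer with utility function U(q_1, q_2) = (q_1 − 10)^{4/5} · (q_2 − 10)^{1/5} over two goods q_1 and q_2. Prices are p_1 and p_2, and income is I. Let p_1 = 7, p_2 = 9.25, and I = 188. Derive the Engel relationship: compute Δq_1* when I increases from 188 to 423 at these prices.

Discretionary income = 188 − 10·7 − 10·9.25 = 25.5; q_1* = 10 + 0.8·25.5/7 = 12.9143.
At I' = 423: q_1* = 39.7714. Change: 39.7714 − 12.9143 = 26.8571.

Δq_1* = 26.8571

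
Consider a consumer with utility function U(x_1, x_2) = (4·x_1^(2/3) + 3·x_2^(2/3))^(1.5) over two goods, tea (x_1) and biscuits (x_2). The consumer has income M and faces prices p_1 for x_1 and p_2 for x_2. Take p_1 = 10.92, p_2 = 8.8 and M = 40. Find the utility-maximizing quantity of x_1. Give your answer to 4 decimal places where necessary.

x_1* = 2.2205

MU_x_1 ∝ 4·x_1^(-1/3), MU_x_2 ∝ 3·x_2^(-1/3), so MRS = (4/3)·(x_2/x_1)^(1/3) = p_1/p_2.
Hence x_2/x_1 = ((3/4)·p_1/p_2)^(1/(1/3)), i.e. raised to the 3 power.
With the ratio pinned down, the budget gives x_1* = M/(p_1 + p_2·(x_2/x_1)) and x_2* = (x_2/x_1)·x_1*.
Numerically x_2/x_1 = 0.806127, so x_1* = 40/(10.92 + 8.8·0.806127) = 2.2205.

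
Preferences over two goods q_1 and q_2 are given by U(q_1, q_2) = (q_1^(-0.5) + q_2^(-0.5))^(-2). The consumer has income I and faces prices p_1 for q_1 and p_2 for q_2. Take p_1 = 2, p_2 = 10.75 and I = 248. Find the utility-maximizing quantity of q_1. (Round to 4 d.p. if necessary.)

MU_q_1 ∝ q_1^(-1.5), MU_q_2 ∝ q_2^(-1.5), so MRS = (q_2/q_1)^(1.5) = p_1/p_2.
Hence q_2/q_1 = (p_1/p_2)^(1/(1.5)), i.e. raised to the 2/3 power.
With the ratio pinned down, the budget gives q_1* = I/(p_1 + p_2·(q_2/q_1)) and q_2* = (q_2/q_1)·q_1*.
Numerically q_2/q_1 = 0.325897, so q_1* = 248/(2 + 10.75·0.325897) = 45.0631.

q_1* = 45.0631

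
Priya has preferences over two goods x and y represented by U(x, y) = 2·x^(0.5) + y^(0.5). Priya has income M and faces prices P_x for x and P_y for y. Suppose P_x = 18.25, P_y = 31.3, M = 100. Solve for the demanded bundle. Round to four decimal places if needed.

MRS = MU_x/MU_y = 2·(y/x)^(0.5). Set equal to P_x/P_y.
Hence y/x = ((1/2)·P_x/P_y)^(1/(0.5)), i.e. raised to the 2 power.
With the ratio pinned down, the budget gives x* = M/(P_x + P_y·(y/x)) and y* = (y/x)·x*.
Numerically y/x = 0.084992, so x* = 100/(18.25 + 31.3·0.084992) = 4.7823 and y* = 0.084992·4.7823 = 0.4065.

x* = 4.7823, y* = 0.4065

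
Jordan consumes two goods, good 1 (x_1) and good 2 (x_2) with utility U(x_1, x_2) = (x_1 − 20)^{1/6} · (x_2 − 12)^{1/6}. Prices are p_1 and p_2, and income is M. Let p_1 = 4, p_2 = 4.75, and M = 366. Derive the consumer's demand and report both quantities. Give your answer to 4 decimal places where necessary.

x_1* = 48.625, x_2* = 36.1053

MRS = (x_2−12)/(x_1−20). Tangency with p_1/p_2 gives x_2−12 = (p_1/p_2)·(x_1−20).
Substituting into the budget: x_1* = 20 + 0.5·(M − 20·p_1 − 12·p_2)/p_1, and x_2* = 12 + 0.5·(…)/p_2.
Discretionary income = 366 − 20·4 − 12·4.75 = 229; x_1* = 20 + 0.5·229/4 = 48.625; x_2* = 12 + 0.5·229/4.75 = 36.1053.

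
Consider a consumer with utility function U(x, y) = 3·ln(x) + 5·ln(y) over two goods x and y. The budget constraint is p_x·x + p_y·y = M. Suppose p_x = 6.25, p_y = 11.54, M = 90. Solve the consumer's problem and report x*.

The MRS is (3/5)·y/x. Set MRS = p_x/p_y.
Rearranging, p_y·y = (5/3)·p_x·x. Substituting into the budget gives p_x·x·(1 + (5/3)) = M.
Demand: x*(p_x,p_y,M) = 0.375·M/p_x and y* = 0.625·M/p_y.
At p_x=6.25, p_y=11.54, M=90: x* = 0.375·90/6.25 = 5.4.

x* = 5.4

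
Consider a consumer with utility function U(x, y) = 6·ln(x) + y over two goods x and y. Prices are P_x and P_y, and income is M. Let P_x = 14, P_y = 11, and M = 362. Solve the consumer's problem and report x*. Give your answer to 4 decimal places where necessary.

x* = 4.7143

Set MRS = P_x/P_y: (6/x)/1 = P_x/P_y.
So x*(P_x,P_y) = 6·P_y/P_x, independent of income; and y* = (M − 6·P_y)/P_y.
At the given prices: x* = 6·11/14 = 4.7143.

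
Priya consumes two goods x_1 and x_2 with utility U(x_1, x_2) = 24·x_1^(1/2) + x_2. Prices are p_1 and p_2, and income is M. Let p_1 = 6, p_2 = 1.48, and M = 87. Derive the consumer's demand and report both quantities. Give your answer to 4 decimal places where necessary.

Set MRS = p_1/p_2: 12·x_1^(−1/2) = p_1/p_2.
Solve: √x_1 = 12·p_2/p_1, so x_1*(p_1,p_2) = (12·p_2/p_1)², and x_2* = (M − p_1·x_1*)/p_2.
Plugging in: x_1* = (12·1.48/6)² = 8.7616, x_2* = 23.2638.

x_1* = 8.7616, x_2* = 23.2638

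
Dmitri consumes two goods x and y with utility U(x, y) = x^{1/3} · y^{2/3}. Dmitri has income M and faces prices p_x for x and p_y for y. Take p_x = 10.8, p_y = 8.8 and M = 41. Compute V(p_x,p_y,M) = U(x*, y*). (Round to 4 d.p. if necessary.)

MU_x/MU_y = (1/3·y)/(2/3·x); tangency sets this equal to p_x/p_y.
So 1/3·p_y·y = 2/3·p_x·x; combined with the budget, a share 1/3 of income goes to x.
Demand: x*(p_x,p_y,M) = 1/3·M/p_x and y* = 2/3·M/p_y.
At p_x=10.8, p_y=8.8, M=41: x* = 1/3·41/10.8 = 1.2654, y* = 3.1061.
Utility at the optimum: U(1.2654, 3.1061) = 2.3026.

V = 2.3026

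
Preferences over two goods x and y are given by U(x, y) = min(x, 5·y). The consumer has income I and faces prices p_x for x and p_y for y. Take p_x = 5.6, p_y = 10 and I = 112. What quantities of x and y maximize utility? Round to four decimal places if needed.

x* = 14.7368, y* = 2.9474

Leontief preferences: the optimum is at the kink where x/5 = y/1, i.e. y = (1/5)·x.
Budget: p_x·x + p_y·(1/5)·x = I, so (5·p_x + p_y)·x = 5·I.
Demand: x*(p_x,p_y,I) = 5·I/(5·p_x + p_y), y* = I/(5·p_x + p_y).
Here 5·5.6 + 10 = 38, giving x* = 14.7368 and y* = 2.9474.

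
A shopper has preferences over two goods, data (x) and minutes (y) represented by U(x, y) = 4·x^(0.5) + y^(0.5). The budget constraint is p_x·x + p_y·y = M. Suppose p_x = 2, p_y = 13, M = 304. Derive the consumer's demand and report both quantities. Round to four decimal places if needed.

x* = 150.5524, y* = 0.2227

From the CES first-order condition, 4·(y/x)^(0.5) = p_x/p_y.
Solve for the ratio: y/x = [(1/4)·p_x/p_y]^(2).
Substitute y = (y/x)·x into the budget: x* = M/(p_x + p_y·(y/x)).
Numerically y/x = 0.001479, so x* = 304/(2 + 13·0.001479) = 150.5524 and y* = 0.001479·150.5524 = 0.2227.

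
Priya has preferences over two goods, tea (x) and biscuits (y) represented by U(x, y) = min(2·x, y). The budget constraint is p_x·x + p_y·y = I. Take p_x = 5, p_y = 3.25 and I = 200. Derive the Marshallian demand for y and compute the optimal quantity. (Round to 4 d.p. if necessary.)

y* = 34.7826

With perfect complements, no substitution: consume in ratio x:y = 1:2.
Budget: p_x·x + p_y·2·x = I, so (p_x + 2·p_y)·x = I.
Demand: x*(p_x,p_y,I) = I/(p_x + 2·p_y), y* = 2·I/(p_x + 2·p_y).
Here 5 + 2·3.25 = 11.5, giving y* = 34.7826.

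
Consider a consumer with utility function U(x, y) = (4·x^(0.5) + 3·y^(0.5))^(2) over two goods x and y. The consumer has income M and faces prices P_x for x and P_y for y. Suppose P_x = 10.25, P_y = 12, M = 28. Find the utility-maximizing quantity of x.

From the CES first-order condition, (4/3)·(y/x)^(0.5) = P_x/P_y.
Solve for the ratio: y/x = [(3/4)·P_x/P_y]^(2).
With the ratio pinned down, the budget gives x* = M/(P_x + P_y·(y/x)) and y* = (y/x)·x*.
Numerically y/x = 0.4104, so x* = 28/(10.25 + 12·0.4104) = 1.8452.

x* = 1.8452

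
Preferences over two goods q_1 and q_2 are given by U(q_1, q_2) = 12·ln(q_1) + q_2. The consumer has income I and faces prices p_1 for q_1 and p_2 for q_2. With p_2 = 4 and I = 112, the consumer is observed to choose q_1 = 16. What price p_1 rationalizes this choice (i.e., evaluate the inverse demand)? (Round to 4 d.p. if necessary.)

p_1 = 3

Set MRS = p_1/p_2: (12/q_1)/1 = p_1/p_2.
So q_1*(p_1,p_2) = 12·p_2/p_1, independent of income; and q_2* = (I − 12·p_2)/p_2.
Set q_1* = 16 in the demand function and solve for p_1: p_1 = 3.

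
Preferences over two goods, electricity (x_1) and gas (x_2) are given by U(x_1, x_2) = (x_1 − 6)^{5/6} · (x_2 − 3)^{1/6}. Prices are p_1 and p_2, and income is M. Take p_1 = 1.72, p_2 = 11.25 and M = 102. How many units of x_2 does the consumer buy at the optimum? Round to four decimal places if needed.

x_2* = 3.8582

This is Cobb-Douglas in (x_1−6, x_2−3): tangency gives 5/6·p_2·(x_2−3) = 1/6·p_1·(x_1−6).
Substituting into the budget: x_1* = 6 + 5/6·(M − 6·p_1 − 3·p_2)/p_1, and x_2* = 3 + 1/6·(…)/p_2.
Discretionary income = 102 − 6·1.72 − 3·11.25 = 57.93; x_2* = 3 + 1/6·57.93/11.25 = 3.8582.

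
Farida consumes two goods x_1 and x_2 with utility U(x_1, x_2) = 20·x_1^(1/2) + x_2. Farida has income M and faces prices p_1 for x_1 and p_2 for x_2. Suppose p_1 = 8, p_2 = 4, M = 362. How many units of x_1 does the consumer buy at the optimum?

x_1* = 25

MU_x_1 = 10/√x_1, MU_x_2 = 1. Tangency: 10/√x_1 = p_1/p_2.
Thus x_1* = (10·p_2/p_1)² — independent of M — with the rest of income spent on x_2.
Plugging in: x_1* = (10·4/8)² = 25.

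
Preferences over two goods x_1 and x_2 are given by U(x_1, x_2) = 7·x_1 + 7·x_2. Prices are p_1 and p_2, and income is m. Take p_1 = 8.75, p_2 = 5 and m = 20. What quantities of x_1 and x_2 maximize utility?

Perfect substitutes: compare marginal utility per dollar. 7/p_1 vs 7/p_2 → 0.8 vs 1.4.
x_2 gives more utility per dollar, so spend all income on x_2: x_2* = m/p_2, x_1* = 0.
Numerically: x_1* = 0, x_2* = 4.

x_1* = 0, x_2* = 4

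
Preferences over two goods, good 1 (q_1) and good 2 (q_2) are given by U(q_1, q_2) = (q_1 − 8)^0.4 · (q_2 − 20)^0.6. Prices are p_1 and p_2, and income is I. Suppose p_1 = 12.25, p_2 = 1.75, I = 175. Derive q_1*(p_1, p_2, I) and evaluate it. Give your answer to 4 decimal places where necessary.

MRS = (2/3)·(q_2−20)/(q_1−8). Tangency with p_1/p_2 gives q_2−20 = (3/2)·(p_1/p_2)·(q_1−8).
After buying the subsistence bundle (8, 20), a share 0.4 of the remaining income goes to q_1: q_1* = 8 + 0.4·(I − 8p_1 − 20p_2)/p_1.
Discretionary income = 175 − 8·12.25 − 20·1.75 = 42; q_1* = 8 + 0.4·42/12.25 = 9.3714.

q_1* = 9.3714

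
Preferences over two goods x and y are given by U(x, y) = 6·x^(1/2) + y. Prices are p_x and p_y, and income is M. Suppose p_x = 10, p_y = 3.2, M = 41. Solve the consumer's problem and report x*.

x* = 0.9216

Set MRS = p_x/p_y: 3·x^(−1/2) = p_x/p_y.
Solve: √x = 3·p_y/p_x, so x*(p_x,p_y) = (3·p_y/p_x)², and y* = (M − p_x·x*)/p_y.
Plugging in: x* = (3·3.2/10)² = 0.9216.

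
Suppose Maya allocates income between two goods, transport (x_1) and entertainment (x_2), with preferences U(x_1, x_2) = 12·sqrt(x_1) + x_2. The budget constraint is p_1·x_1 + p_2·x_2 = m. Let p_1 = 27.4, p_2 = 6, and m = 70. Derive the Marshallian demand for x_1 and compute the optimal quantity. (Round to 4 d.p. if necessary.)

x_1* = 1.7263

Set MRS = p_1/p_2: 6·x_1^(−1/2) = p_1/p_2.
Solve: √x_1 = 6·p_2/p_1, so x_1*(p_1,p_2) = (6·p_2/p_1)², and x_2* = (m − p_1·x_1*)/p_2.
Plugging in: x_1* = (6·6/27.4)² = 1.7263.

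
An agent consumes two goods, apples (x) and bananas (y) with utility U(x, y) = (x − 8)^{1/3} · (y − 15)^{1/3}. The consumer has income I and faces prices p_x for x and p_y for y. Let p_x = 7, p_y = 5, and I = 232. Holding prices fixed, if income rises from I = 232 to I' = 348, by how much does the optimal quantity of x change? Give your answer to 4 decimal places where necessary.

Δx* = 8.2857

This is Cobb-Douglas in (x−8, y−15): tangency gives 1/3·p_y·(y−15) = 1/3·p_x·(x−8).
Substituting into the budget: x* = 8 + 0.5·(I − 8·p_x − 15·p_y)/p_x, and y* = 15 + 0.5·(…)/p_y.
Discretionary income = 232 − 8·7 − 15·5 = 101; x* = 8 + 0.5·101/7 = 15.2143.
At I' = 348: x* = 23.5. Change: 23.5 − 15.2143 = 8.2857.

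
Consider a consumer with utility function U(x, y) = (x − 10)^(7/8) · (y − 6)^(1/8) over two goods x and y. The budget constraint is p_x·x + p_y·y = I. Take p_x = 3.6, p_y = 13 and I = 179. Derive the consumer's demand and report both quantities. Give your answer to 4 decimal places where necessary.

Let x' = x−10, y' = y−6. MRS = 7·y'/x' = p_x/p_y.
After buying the subsistence bundle (10, 6), a share 0.875 of the remaining income goes to x: x* = 10 + 0.875·(I − 10p_x − 6p_y)/p_x.
Discretionary income = 179 − 10·3.6 − 6·13 = 65; x* = 10 + 0.875·65/3.6 = 25.7986; y* = 6 + 0.125·65/13 = 6.625.

x* = 25.7986, y* = 6.625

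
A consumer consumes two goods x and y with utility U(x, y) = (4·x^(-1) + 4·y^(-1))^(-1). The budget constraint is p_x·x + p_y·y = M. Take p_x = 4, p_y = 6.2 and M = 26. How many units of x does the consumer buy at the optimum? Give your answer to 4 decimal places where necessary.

Substitute y = (y/x)·x into the budget: x* = M/(p_x + p_y·(y/x)).
Numerically y/x = 0.803219, so x* = 26/(4 + 6.2·0.803219) = 2.8953.

x* = 2.8953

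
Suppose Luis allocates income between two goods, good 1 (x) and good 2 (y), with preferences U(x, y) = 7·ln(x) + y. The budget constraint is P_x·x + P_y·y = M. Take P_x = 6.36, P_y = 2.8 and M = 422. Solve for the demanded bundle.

x* = 3.0818, y* = 143.7143

MU_x = 7/x, MU_y = 1. Tangency: 7/x = P_x/P_y.
So x*(P_x,P_y) = 7·P_y/P_x, independent of income; and y* = (M − 7·P_y)/P_y.
At the given prices: x* = 7·2.8/6.36 = 3.0818, and y* = 143.7143.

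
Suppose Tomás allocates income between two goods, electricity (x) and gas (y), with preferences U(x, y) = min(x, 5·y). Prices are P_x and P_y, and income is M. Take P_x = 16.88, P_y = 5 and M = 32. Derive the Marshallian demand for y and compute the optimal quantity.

y* = 0.3579

With perfect complements, no substitution: consume in ratio x:y = 5:1.
Budget: P_x·x + P_y·(1/5)·x = M, so (5·P_x + P_y)·x = 5·M.
Demand: x*(P_x,P_y,M) = 5·M/(5·P_x + P_y), y* = M/(5·P_x + P_y).
Here 5·16.88 + 5 = 89.4, giving y* = 0.3579.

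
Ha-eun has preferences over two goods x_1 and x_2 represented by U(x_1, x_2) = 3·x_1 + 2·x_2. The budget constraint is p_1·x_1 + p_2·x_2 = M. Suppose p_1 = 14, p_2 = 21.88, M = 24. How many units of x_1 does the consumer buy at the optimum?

x_1 gives more utility per dollar, so spend all income on x_1: x_1* = M/p_1, x_2* = 0.
Numerically: x_1* = 1.7143, x_2* = 0.

x_1* = 1.7143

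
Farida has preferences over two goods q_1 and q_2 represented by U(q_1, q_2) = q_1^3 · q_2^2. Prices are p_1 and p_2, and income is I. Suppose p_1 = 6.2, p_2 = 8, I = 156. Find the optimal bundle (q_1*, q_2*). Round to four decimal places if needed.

q_1* = 15.0968, q_2* = 7.8

At p_1=6.2, p_2=8, I=156: q_1* = 0.6·156/6.2 = 15.0968, q_2* = 7.8.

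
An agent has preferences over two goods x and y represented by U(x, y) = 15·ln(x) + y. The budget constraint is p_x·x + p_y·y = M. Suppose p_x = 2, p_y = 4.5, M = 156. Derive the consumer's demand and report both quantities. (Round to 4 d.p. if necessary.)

Set MRS = p_x/p_y: (15/x)/1 = p_x/p_y.
So x*(p_x,p_y) = 15·p_y/p_x, independent of income; and y* = (M − 15·p_y)/p_y.
At the given prices: x* = 15·4.5/2 = 33.75, and y* = 19.6667.

x* = 33.75, y* = 19.6667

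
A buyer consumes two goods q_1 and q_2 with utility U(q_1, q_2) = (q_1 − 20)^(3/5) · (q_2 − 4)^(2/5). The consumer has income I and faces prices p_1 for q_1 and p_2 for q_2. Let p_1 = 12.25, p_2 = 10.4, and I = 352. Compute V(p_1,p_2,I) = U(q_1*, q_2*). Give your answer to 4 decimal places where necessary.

Substituting into the budget: q_1* = 20 + 0.6·(I − 20·p_1 − 4·p_2)/p_1, and q_2* = 4 + 0.4·(…)/p_2.
Discretionary income = 352 − 20·12.25 − 4·10.4 = 65.4; q_1* = 20 + 0.6·65.4/12.25 = 23.2033; q_2* = 4 + 0.4·65.4/10.4 = 6.5154.
Utility at the optimum: U(23.2033, 6.5154) = 2.908.

V = 2.908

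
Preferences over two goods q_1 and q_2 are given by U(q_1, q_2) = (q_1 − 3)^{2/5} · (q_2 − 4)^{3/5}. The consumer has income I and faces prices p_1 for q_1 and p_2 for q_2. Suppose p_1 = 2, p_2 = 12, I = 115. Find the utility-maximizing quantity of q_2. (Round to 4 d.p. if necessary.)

Let q_1' = q_1−3, q_2' = q_2−4. MRS = (2/3)·q_2'/q_1' = p_1/p_2.
After buying the subsistence bundle (3, 4), a share 0.4 of the remaining income goes to q_1: q_1* = 3 + 0.4·(I − 3p_1 − 4p_2)/p_1.
Discretionary income = 115 − 3·2 − 4·12 = 61; q_2* = 4 + 0.6·61/12 = 7.05.

q_2* = 7.05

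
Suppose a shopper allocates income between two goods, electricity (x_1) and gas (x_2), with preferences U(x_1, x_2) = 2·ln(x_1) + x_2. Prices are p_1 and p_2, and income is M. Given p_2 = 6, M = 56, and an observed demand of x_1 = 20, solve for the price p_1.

MU_x_1 = 2/x_1, MU_x_2 = 1. Tangency: 2/x_1 = p_1/p_2.
So x_1*(p_1,p_2) = 2·p_2/p_1, independent of income; and x_2* = (M − 2·p_2)/p_2.
Set x_1* = 20 in the demand function and solve for p_1: p_1 = 0.6.

p_1 = 0.6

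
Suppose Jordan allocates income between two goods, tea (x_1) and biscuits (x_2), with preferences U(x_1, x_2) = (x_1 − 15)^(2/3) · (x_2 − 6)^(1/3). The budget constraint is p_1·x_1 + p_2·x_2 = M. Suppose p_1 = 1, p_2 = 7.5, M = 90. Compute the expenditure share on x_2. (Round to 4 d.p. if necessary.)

After buying the subsistence bundle (15, 6), a share 2/3 of the remaining income goes to x_1: x_1* = 15 + 2/3·(M − 15p_1 − 6p_2)/p_1.
Discretionary income = 90 − 15·1 − 6·7.5 = 30; x_1* = 15 + 2/3·30/1 = 35; x_2* = 6 + 1/3·30/7.5 = 7.3333.
Expenditure on x_2: 7.5·7.3333 = 55; share = 0.6111.

share on x_2 = 0.6111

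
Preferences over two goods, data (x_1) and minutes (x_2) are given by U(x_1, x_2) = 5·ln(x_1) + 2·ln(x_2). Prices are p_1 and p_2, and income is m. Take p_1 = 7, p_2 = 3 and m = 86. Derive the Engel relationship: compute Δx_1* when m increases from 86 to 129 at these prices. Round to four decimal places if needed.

Tangency: MRS = (5/2)·x_2/x_1 = p_1/p_2.
So 5·p_2·x_2 = 2·p_1·x_1; combined with the budget, a share 5/7 of income goes to x_1.
Demand: x_1*(p_1,p_2,m) = 5/7·m/p_1 and x_2* = 2/7·m/p_2.
At p_1=7, p_2=3, m=86: x_1* = 5/7·86/7 = 8.7755.
At m' = 129: x_1* = 13.1633. Change: 13.1633 − 8.7755 = 4.3878.

Δx_1* = 4.3878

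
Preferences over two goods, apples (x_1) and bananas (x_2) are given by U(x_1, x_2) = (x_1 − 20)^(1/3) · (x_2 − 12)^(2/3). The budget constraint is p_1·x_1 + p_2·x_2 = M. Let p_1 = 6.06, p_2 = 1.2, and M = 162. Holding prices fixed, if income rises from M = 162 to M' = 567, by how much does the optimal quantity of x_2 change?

This is Cobb-Douglas in (x_1−20, x_2−12): tangency gives 1/3·p_2·(x_2−12) = 2/3·p_1·(x_1−20).
Substituting into the budget: x_1* = 20 + 1/3·(M − 20·p_1 − 12·p_2)/p_1, and x_2* = 12 + 2/3·(…)/p_2.
Discretionary income = 162 − 20·6.06 − 12·1.2 = 26.4; x_2* = 12 + 2/3·26.4/1.2 = 26.6667.
At M' = 567: x_2* = 251.6667. Change: 251.6667 − 26.6667 = 225.

Δx_2* = 225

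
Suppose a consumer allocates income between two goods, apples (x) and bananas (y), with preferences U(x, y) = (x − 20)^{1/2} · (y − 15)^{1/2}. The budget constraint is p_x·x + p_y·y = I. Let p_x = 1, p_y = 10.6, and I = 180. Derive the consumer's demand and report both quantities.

x* = 20.5, y* = 15.0472

MRS = (y−15)/(x−20). Tangency with p_x/p_y gives y−15 = (p_x/p_y)·(x−20).
Substituting into the budget: x* = 20 + 0.5·(I − 20·p_x − 15·p_y)/p_x, and y* = 15 + 0.5·(…)/p_y.
Discretionary income = 180 − 20·1 − 15·10.6 = 1; x* = 20 + 0.5·1/1 = 20.5; y* = 15 + 0.5·1/10.6 = 15.0472.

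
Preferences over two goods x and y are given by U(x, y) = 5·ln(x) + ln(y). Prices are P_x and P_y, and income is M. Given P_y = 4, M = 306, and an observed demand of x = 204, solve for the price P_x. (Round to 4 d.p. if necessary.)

The MRS is 5·y/x. Set MRS = P_x/P_y.
Rearranging, P_y·y = (1/5)·P_x·x. Substituting into the budget gives P_x·x·(1 + (1/5)) = M.
Demand: x*(P_x,P_y,M) = 5/6·M/P_x and y* = 1/6·M/P_y.
Set x* = 204 in the demand function and solve for P_x: P_x = 1.25.

P_x = 1.25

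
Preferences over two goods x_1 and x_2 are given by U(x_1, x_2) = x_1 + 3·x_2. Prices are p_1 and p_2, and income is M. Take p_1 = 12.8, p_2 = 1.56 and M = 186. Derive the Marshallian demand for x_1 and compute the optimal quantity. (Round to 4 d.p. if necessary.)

Perfect substitutes: compare marginal utility per dollar. 1/p_1 vs 3/p_2 → 0.0781 vs 1.9231.
x_2 gives more utility per dollar, so spend all income on x_2: x_2* = M/p_2, x_1* = 0.
Numerically: x_1* = 0, x_2* = 119.2308.

x_1* = 0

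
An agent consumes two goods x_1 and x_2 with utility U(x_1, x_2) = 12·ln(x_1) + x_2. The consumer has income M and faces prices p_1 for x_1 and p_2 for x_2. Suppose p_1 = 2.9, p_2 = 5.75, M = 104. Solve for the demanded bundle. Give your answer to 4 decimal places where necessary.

So x_1*(p_1,p_2) = 12·p_2/p_1, independent of income; and x_2* = (M − 12·p_2)/p_2.
At the given prices: x_1* = 12·5.75/2.9 = 23.7931, and x_2* = 6.087.

x_1* = 23.7931, x_2* = 6.087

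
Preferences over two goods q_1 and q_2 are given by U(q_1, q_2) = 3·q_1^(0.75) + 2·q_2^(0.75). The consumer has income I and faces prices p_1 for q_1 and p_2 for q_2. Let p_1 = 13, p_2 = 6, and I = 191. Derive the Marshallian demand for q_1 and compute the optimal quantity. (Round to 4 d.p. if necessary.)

q_1* = 4.8826

From the CES first-order condition, (3/2)·(q_2/q_1)^(0.25) = p_1/p_2.
Solve for the ratio: q_2/q_1 = [(2/3)·p_1/p_2]^(4).
Substitute q_2 = (q_2/q_1)·q_1 into the budget: q_1* = I/(p_1 + p_2·(q_2/q_1)).
Numerically q_2/q_1 = 4.353147, so q_1* = 191/(13 + 6·4.353147) = 4.8826.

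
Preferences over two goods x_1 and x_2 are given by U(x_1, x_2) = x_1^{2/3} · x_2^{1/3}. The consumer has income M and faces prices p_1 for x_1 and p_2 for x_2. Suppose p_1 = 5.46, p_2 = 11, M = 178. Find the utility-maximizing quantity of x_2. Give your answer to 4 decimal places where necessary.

x_2* = 5.3939

Demand: x_1*(p_1,p_2,M) = 2/3·M/p_1 and x_2* = 1/3·M/p_2.
At p_1=5.46, p_2=11, M=178: x_2* = 1/3·178/11 = 5.3939.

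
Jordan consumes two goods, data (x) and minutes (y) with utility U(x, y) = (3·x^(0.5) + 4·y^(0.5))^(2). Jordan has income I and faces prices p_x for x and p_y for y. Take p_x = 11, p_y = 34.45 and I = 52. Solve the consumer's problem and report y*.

y* = 0.5466

MU_x ∝ 3·x^(-0.5), MU_y ∝ 4·y^(-0.5), so MRS = (3/4)·(y/x)^(0.5) = p_x/p_y.
Hence y/x = ((4/3)·p_x/p_y)^(1/(0.5)), i.e. raised to the 2 power.
With the ratio pinned down, the budget gives x* = I/(p_x + p_y·(y/x)) and y* = (y/x)·x*.
Numerically y/x = 0.181253, so x* = 52/(11 + 34.45·0.181253) = 3.0155 and y* = 0.181253·3.0155 = 0.5466.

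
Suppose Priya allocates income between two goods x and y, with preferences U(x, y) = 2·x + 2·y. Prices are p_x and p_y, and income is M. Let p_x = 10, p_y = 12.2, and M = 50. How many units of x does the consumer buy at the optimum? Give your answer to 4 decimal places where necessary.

x* = 5

Perfect substitutes: compare marginal utility per dollar. 2/p_x vs 2/p_y → 0.2 vs 0.1639.
x gives more utility per dollar, so spend all income on x: x* = M/p_x, y* = 0.
Numerically: x* = 5, y* = 0.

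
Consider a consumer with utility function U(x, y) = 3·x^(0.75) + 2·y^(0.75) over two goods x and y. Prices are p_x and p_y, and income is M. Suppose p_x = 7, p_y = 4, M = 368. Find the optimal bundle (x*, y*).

From the CES first-order condition, (3/2)·(y/x)^(0.25) = p_x/p_y.
Hence y/x = ((2/3)·p_x/p_y)^(1/(0.25)), i.e. raised to the 4 power.
With the ratio pinned down, the budget gives x* = M/(p_x + p_y·(y/x)) and y* = (y/x)·x*.
Numerically y/x = 1.852623, so x* = 368/(7 + 4·1.852623) = 25.5369 and y* = 1.852623·25.5369 = 47.3103.

x* = 25.5369, y* = 47.3103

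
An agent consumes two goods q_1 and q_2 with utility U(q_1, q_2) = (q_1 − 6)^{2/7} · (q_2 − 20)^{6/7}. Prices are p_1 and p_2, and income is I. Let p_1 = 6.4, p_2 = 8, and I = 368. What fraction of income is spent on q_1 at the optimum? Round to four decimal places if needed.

MRS = (1/3)·(q_2−20)/(q_1−6). Tangency with p_1/p_2 gives q_2−20 = 3·(p_1/p_2)·(q_1−6).
Substituting into the budget: q_1* = 6 + 0.25·(I − 6·p_1 − 20·p_2)/p_1, and q_2* = 20 + 0.75·(…)/p_2.
Discretionary income = 368 − 6·6.4 − 20·8 = 169.6; q_1* = 6 + 0.25·169.6/6.4 = 12.625; q_2* = 20 + 0.75·169.6/8 = 35.9.
Expenditure on q_1: 6.4·12.625 = 80.8; share = 0.2196.

share on q_1 = 0.2196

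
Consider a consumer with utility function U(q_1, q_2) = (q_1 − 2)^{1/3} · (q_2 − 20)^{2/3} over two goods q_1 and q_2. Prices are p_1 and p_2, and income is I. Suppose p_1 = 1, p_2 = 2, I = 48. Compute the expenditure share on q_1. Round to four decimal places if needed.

Discretionary income = 48 − 2·1 − 20·2 = 6; q_1* = 2 + 1/3·6/1 = 4; q_2* = 20 + 2/3·6/2 = 22.
Expenditure on q_1: 1·4 = 4; share = 0.0833.

share on q_1 = 0.0833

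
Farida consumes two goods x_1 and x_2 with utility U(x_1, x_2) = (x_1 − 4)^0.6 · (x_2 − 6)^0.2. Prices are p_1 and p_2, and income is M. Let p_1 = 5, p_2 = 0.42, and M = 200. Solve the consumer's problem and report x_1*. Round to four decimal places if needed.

x_1* = 30.622

Let x_1' = x_1−4, x_2' = x_2−6. MRS = 3·x_2'/x_1' = p_1/p_2.
After buying the subsistence bundle (4, 6), a share 0.75 of the remaining income goes to x_1: x_1* = 4 + 0.75·(M − 4p_1 − 6p_2)/p_1.
Discretionary income = 200 − 4·5 − 6·0.42 = 177.48; x_1* = 4 + 0.75·177.48/5 = 30.622.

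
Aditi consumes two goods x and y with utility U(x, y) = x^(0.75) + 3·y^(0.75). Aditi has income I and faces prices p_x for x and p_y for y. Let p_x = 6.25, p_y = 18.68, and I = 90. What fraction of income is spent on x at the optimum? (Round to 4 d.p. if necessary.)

With the ratio pinned down, the budget gives x* = I/(p_x + p_y·(y/x)) and y* = (y/x)·x*.
Numerically y/x = 1.015074, so x* = 90/(6.25 + 18.68·1.015074) = 3.5698 and y* = 1.015074·3.5698 = 3.6236.
Expenditure on x: 6.25·3.5698 = 22.3112; share = 0.2479.

share on x = 0.2479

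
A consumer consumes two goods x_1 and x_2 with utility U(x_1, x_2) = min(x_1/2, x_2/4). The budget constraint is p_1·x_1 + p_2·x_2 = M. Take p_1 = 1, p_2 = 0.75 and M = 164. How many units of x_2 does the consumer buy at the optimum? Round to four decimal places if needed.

Leontief preferences: the optimum is at the kink where x_1/2 = x_2/4, i.e. x_2 = 2·x_1.
Budget: p_1·x_1 + p_2·2·x_1 = M, so (2·p_1 + 4·p_2)·x_1 = 2·M.
Demand: x_1*(p_1,p_2,M) = 2·M/(2·p_1 + 4·p_2), x_2* = 4·M/(2·p_1 + 4·p_2).
Here 2·1 + 4·0.75 = 5, giving x_2* = 131.2.

x_2* = 131.2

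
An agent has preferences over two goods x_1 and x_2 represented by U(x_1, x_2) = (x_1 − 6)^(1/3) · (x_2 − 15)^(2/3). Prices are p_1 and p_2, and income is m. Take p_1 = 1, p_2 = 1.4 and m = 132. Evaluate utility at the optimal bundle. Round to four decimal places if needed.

V = 44.3952

Let x_1' = x_1−6, x_2' = x_2−15. MRS = (1/2)·x_2'/x_1' = p_1/p_2.
Substituting into the budget: x_1* = 6 + 1/3·(m − 6·p_1 − 15·p_2)/p_1, and x_2* = 15 + 2/3·(…)/p_2.
Discretionary income = 132 − 6·1 − 15·1.4 = 105; x_1* = 6 + 1/3·105/1 = 41; x_2* = 15 + 2/3·105/1.4 = 65.
Utility at the optimum: U(41, 65) = 44.3952.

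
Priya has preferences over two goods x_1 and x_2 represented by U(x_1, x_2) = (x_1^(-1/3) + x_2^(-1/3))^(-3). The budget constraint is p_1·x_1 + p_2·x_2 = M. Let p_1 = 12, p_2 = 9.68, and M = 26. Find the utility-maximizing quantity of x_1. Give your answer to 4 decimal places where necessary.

With the ratio pinned down, the budget gives x_1* = M/(p_1 + p_2·(x_2/x_1)) and x_2* = (x_2/x_1)·x_1*.
Numerically x_2/x_1 = 1.174842, so x_1* = 26/(12 + 9.68·1.174842) = 1.1124.

x_1* = 1.1124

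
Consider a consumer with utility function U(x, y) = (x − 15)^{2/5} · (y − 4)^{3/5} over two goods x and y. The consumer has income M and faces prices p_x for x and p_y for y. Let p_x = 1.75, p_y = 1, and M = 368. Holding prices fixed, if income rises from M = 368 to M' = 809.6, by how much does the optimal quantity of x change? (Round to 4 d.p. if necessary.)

Δx* = 100.9371

MRS = (2/3)·(y−4)/(x−15). Tangency with p_x/p_y gives y−4 = (3/2)·(p_x/p_y)·(x−15).
Substituting into the budget: x* = 15 + 0.4·(M − 15·p_x − 4·p_y)/p_x, and y* = 4 + 0.6·(…)/p_y.
Discretionary income = 368 − 15·1.75 − 4·1 = 337.75; x* = 15 + 0.4·337.75/1.75 = 92.2.
At M' = 809.6: x* = 193.1371. Change: 193.1371 − 92.2 = 100.9371.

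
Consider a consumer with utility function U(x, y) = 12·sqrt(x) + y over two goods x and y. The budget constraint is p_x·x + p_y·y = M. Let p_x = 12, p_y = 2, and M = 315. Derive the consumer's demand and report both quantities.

MU_x = 6/√x, MU_y = 1. Tangency: 6/√x = p_x/p_y.
Solve: √x = 6·p_y/p_x, so x*(p_x,p_y) = (6·p_y/p_x)², and y* = (M − p_x·x*)/p_y.
Plugging in: x* = (6·2/12)² = 1, y* = 151.5.

x* = 1, y* = 151.5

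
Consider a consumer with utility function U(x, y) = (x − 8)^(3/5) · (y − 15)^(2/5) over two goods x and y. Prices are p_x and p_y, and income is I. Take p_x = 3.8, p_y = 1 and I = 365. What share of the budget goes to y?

MRS = (3/2)·(y−15)/(x−8). Tangency with p_x/p_y gives y−15 = (2/3)·(p_x/p_y)·(x−8).
Substituting into the budget: x* = 8 + 0.6·(I − 8·p_x − 15·p_y)/p_x, and y* = 15 + 0.4·(…)/p_y.
Discretionary income = 365 − 8·3.8 − 15·1 = 319.6; x* = 8 + 0.6·319.6/3.8 = 58.4632; y* = 15 + 0.4·319.6/1 = 142.84.
Expenditure on y: 1·142.84 = 142.84; share = 0.3913.

share on y = 0.3913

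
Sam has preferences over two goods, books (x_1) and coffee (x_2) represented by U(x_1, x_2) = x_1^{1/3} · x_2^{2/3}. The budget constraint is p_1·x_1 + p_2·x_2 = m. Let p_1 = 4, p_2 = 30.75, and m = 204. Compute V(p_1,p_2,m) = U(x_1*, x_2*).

At p_1=4, p_2=30.75, m=204: x_1* = 1/3·204/4 = 17, x_2* = 4.4228.
Utility at the optimum: U(17, 4.4228) = 6.9281.

V = 6.9281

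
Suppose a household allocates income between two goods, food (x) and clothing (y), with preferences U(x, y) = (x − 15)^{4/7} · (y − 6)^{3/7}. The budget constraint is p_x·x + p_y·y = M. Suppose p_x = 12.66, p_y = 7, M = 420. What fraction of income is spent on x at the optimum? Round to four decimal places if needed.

share on x = 0.7081

Discretionary income = 420 − 15·12.66 − 6·7 = 188.1; x* = 15 + 4/7·188.1/12.66 = 23.4902; y* = 6 + 3/7·188.1/7 = 17.5163.
Expenditure on x: 12.66·23.4902 = 297.3857; share = 0.7081.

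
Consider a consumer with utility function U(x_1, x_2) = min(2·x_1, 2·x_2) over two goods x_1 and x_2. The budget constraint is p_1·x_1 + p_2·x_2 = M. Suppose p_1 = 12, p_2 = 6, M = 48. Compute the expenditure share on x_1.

Leontief preferences: the optimum is at the kink where x_1/2 = x_2/2, i.e. x_2 = x_1.
Budget: p_1·x_1 + p_2·x_1 = M, so (2·p_1 + 2·p_2)·x_1 = 2·M.
Demand: x_1*(p_1,p_2,M) = 2·M/(2·p_1 + 2·p_2), x_2* = 2·M/(2·p_1 + 2·p_2).
Here 2·12 + 2·6 = 36, giving x_1* = 2.6667 and x_2* = 2.6667.
Expenditure on x_1: 12·2.6667 = 32; share = 0.6667.

share on x_1 = 0.6667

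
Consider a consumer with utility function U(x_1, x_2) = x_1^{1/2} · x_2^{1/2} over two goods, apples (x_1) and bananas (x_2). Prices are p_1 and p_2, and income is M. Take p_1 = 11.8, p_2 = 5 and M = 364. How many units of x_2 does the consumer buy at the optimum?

Demand: x_1*(p_1,p_2,M) = 0.5·M/p_1 and x_2* = 0.5·M/p_2.
At p_1=11.8, p_2=5, M=364: x_2* = 0.5·364/5 = 36.4.

x_2* = 36.4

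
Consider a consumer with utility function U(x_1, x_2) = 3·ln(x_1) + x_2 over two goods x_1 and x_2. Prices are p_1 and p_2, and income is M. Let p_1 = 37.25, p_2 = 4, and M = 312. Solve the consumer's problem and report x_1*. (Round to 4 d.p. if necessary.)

x_1* = 0.3221

Set MRS = p_1/p_2: (3/x_1)/1 = p_1/p_2.
So x_1*(p_1,p_2) = 3·p_2/p_1, independent of income; and x_2* = (M − 3·p_2)/p_2.
At the given prices: x_1* = 3·4/37.25 = 0.3221.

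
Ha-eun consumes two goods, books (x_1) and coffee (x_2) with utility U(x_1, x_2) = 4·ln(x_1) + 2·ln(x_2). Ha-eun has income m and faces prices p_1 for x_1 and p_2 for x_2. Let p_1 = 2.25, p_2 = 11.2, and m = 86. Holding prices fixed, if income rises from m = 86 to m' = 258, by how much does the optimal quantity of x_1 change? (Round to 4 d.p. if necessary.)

Demand: x_1*(p_1,p_2,m) = 2/3·m/p_1 and x_2* = 1/3·m/p_2.
At p_1=2.25, p_2=11.2, m=86: x_1* = 2/3·86/2.25 = 25.4815.
At m' = 258: x_1* = 76.4444. Change: 76.4444 − 25.4815 = 50.963.

Δx_1* = 50.963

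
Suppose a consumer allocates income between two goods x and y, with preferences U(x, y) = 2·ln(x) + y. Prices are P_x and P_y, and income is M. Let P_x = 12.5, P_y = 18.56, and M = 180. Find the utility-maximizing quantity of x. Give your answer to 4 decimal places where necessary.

x* = 2.9696

Set MRS = P_x/P_y: (2/x)/1 = P_x/P_y.
So x*(P_x,P_y) = 2·P_y/P_x, independent of income; and y* = (M − 2·P_y)/P_y.
At the given prices: x* = 2·18.56/12.5 = 2.9696.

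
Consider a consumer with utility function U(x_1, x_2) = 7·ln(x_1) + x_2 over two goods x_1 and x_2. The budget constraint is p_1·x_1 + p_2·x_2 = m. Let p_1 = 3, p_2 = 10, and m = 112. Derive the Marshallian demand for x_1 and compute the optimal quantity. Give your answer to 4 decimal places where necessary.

x_1* = 23.3333

MU_x_1 = 7/x_1, MU_x_2 = 1. Tangency: 7/x_1 = p_1/p_2.
So x_1*(p_1,p_2) = 7·p_2/p_1, independent of income; and x_2* = (m − 7·p_2)/p_2.
At the given prices: x_1* = 7·10/3 = 23.3333.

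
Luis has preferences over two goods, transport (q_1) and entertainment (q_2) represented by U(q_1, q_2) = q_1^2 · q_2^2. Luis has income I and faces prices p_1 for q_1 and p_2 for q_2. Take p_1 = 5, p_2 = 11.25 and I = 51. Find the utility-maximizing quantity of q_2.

q_2* = 2.2667

MU_q_1/MU_q_2 = (2·q_2)/(2·q_1); tangency sets this equal to p_1/p_2.
Rearranging, p_2·q_2 = p_1·q_1. Substituting into the budget gives p_1·q_1·(1 + 1) = I.
Demand: q_1*(p_1,p_2,I) = 0.5·I/p_1 and q_2* = 0.5·I/p_2.
At p_1=5, p_2=11.25, I=51: q_2* = 0.5·51/11.25 = 2.2667.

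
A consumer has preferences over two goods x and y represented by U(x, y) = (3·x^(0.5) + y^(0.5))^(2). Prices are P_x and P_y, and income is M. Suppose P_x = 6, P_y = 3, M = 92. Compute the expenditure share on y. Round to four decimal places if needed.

With the ratio pinned down, the budget gives x* = M/(P_x + P_y·(y/x)) and y* = (y/x)·x*.
Numerically y/x = 0.444444, so x* = 92/(6 + 3·0.444444) = 12.5455 and y* = 0.444444·12.5455 = 5.5758.
Expenditure on y: 3·5.5758 = 16.7273; share = 0.1818.

share on y = 0.1818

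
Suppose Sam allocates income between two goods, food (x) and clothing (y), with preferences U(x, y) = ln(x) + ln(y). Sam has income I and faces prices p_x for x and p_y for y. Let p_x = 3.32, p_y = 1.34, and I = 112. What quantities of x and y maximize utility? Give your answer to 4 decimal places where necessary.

x* = 16.8675, y* = 41.791

At p_x=3.32, p_y=1.34, I=112: x* = 0.5·112/3.32 = 16.8675, y* = 41.791.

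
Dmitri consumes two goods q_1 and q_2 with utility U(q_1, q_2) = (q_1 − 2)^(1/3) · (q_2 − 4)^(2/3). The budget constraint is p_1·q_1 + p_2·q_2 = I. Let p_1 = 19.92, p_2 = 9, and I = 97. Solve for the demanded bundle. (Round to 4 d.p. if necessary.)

MRS = (1/2)·(q_2−4)/(q_1−2). Tangency with p_1/p_2 gives q_2−4 = 2·(p_1/p_2)·(q_1−2).
Substituting into the budget: q_1* = 2 + 1/3·(I − 2·p_1 − 4·p_2)/p_1, and q_2* = 4 + 2/3·(…)/p_2.
Discretionary income = 97 − 2·19.92 − 4·9 = 21.16; q_1* = 2 + 1/3·21.16/19.92 = 2.3541; q_2* = 4 + 2/3·21.16/9 = 5.5674.

q_1* = 2.3541, q_2* = 5.5674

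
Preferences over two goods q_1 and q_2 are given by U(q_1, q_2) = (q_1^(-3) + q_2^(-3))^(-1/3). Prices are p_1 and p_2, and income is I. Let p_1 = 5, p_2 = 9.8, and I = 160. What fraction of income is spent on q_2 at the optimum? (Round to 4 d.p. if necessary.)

share on q_2 = 0.6236

Numerically q_2/q_1 = 0.845154, so q_1* = 160/(5 + 9.8·0.845154) = 12.0459 and q_2* = 0.845154·12.0459 = 10.1807.
Expenditure on q_2: 9.8·10.1807 = 99.7704; share = 0.6236.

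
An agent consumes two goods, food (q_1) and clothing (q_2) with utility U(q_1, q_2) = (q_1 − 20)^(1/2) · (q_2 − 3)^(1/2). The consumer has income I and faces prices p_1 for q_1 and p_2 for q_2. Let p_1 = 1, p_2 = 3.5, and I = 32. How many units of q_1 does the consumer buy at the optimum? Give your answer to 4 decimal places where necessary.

q_1* = 20.75

MRS = (q_2−3)/(q_1−20). Tangency with p_1/p_2 gives q_2−3 = (p_1/p_2)·(q_1−20).
Substituting into the budget: q_1* = 20 + 0.5·(I − 20·p_1 − 3·p_2)/p_1, and q_2* = 3 + 0.5·(…)/p_2.
Discretionary income = 32 − 20·1 − 3·3.5 = 1.5; q_1* = 20 + 0.5·1.5/1 = 20.75.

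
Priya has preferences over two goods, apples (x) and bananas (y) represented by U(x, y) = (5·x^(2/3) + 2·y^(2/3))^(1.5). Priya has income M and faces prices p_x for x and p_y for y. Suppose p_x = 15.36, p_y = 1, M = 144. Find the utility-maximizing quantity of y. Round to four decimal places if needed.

y* = 135.0556

MU_x ∝ 5·x^(-1/3), MU_y ∝ 2·y^(-1/3), so MRS = (5/2)·(y/x)^(1/3) = p_x/p_y.
Solve for the ratio: y/x = [(2/5)·p_x/p_y]^(3).
With the ratio pinned down, the budget gives x* = M/(p_x + p_y·(y/x)) and y* = (y/x)·x*.
Numerically y/x = 231.928234, so x* = 144/(15.36 + 1·231.928234) = 0.5823 and y* = 231.928234·0.5823 = 135.0556.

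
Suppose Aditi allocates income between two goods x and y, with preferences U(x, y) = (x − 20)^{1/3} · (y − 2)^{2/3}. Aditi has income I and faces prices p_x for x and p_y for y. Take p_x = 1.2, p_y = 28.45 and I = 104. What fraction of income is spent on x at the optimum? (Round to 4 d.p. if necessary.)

Let x' = x−20, y' = y−2. MRS = (1/2)·y'/x' = p_x/p_y.
Substituting into the budget: x* = 20 + 1/3·(I − 20·p_x − 2·p_y)/p_x, and y* = 2 + 2/3·(…)/p_y.
Discretionary income = 104 − 20·1.2 − 2·28.45 = 23.1; x* = 20 + 1/3·23.1/1.2 = 26.4167; y* = 2 + 2/3·23.1/28.45 = 2.5413.
Expenditure on x: 1.2·26.4167 = 31.7; share = 0.3048.

share on x = 0.3048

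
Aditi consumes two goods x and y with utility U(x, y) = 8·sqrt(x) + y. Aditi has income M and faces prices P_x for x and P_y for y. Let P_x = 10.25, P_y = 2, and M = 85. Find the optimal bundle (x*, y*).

x* = 0.6092, y* = 39.378

Utility is quasi-linear in y; the FOC for x is 4/√x = P_x/P_y.
Thus x* = (4·P_y/P_x)² — independent of M — with the rest of income spent on y.
Plugging in: x* = (4·2/10.25)² = 0.6092, y* = 39.378.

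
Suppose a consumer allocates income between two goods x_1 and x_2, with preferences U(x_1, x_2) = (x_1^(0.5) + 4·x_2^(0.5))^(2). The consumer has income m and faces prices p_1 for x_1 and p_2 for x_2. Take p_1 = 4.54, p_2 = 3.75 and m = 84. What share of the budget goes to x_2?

MRS = MU_x_1/MU_x_2 = (1/4)·(x_2/x_1)^(0.5). Set equal to p_1/p_2.
Solve for the ratio: x_2/x_1 = [4·p_1/p_2]^(2).
With the ratio pinned down, the budget gives x_1* = m/(p_1 + p_2·(x_2/x_1)) and x_2* = (x_2/x_1)·x_1*.
Numerically x_2/x_1 = 23.45142, so x_1* = 84/(4.54 + 3.75·23.45142) = 0.9083 and x_2* = 23.45142·0.9083 = 21.3004.
Expenditure on x_2: 3.75·21.3004 = 79.8764; share = 0.9509.

share on x_2 = 0.9509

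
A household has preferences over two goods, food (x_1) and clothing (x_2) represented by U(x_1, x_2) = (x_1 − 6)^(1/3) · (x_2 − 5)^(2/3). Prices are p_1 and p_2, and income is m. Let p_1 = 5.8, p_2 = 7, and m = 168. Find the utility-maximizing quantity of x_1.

Substituting into the budget: x_1* = 6 + 1/3·(m − 6·p_1 − 5·p_2)/p_1, and x_2* = 5 + 2/3·(…)/p_2.
Discretionary income = 168 − 6·5.8 − 5·7 = 98.2; x_1* = 6 + 1/3·98.2/5.8 = 11.6437.

x_1* = 11.6437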